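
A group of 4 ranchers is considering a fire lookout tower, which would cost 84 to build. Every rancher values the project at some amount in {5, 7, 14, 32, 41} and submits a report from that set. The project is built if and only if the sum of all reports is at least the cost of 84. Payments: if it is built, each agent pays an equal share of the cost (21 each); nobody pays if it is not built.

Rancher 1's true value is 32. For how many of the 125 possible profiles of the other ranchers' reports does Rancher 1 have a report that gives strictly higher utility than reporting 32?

Others report (5, 5, 41): truth gives 0; report 41 gives 11 > 0. Violating.
Others report (5, 7, 32): truth gives 0; report 41 gives 11 > 0. Violating.
Others report (5, 14, 32): truth gives 0; report 41 gives 11 > 0. Violating.
Others report (5, 32, 7): truth gives 0; report 41 gives 11 > 0. Violating.
Others report (5, 5, 5): truth gives 0; no alternative beats it.
Others report (5, 5, 7): truth gives 0; no alternative beats it.
(Checking all 125 profiles: 18 have a profitable deviation, 107 do not.)

18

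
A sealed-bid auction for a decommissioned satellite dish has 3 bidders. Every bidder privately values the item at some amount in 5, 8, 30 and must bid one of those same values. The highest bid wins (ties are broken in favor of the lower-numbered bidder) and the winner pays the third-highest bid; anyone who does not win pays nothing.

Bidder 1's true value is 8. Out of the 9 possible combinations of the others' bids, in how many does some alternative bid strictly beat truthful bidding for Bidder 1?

Others bid (5, 30): truth gives 0; bid 30 gives 3 > 0. Violating.
Others bid (30, 5): truth gives 0; bid 30 gives 3 > 0. Violating.
Others bid (5, 5): truth gives 3; no alternative beats it.
Others bid (5, 8): truth gives 3; no alternative beats it.
(Checking all 9 profiles: 2 have a profitable deviation, 7 do not.)

2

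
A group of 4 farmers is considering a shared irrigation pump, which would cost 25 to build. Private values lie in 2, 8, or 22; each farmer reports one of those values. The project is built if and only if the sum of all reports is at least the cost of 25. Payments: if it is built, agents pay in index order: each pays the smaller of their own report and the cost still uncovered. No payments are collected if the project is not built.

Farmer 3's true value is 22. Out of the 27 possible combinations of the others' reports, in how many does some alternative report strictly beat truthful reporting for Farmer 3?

8

Others report (2, 2, 22): truth gives 1; report 2 gives 20 > 1. Violating.
Others report (2, 8, 8): truth gives 7; report 8 gives 14 > 7. Violating.
Others report (2, 8, 22): truth gives 7; report 2 gives 20 > 7. Violating.
Others report (8, 2, 8): truth gives 7; report 8 gives 14 > 7. Violating.
Others report (2, 2, 2): truth gives 1; no alternative beats it.
Others report (2, 2, 8): truth gives 1; no alternative beats it.
(Checking all 27 profiles: 8 have a profitable deviation, 19 do not.)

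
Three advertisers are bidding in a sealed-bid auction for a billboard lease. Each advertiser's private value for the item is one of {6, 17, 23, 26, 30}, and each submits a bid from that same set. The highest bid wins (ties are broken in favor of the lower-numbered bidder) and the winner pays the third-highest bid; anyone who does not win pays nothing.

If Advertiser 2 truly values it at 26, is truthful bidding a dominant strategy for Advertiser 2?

Consider the case where Advertiser 1 bids 6 and Advertiser 3 bids 30.
Truthful bid 26: loses, pays 0, utility 0.
Bid 30 instead: wins, pays 6, utility 26 - 6 = 20.
Since 20 > 0, bidding 30 is strictly better here, so truthful bidding is not dominant.

No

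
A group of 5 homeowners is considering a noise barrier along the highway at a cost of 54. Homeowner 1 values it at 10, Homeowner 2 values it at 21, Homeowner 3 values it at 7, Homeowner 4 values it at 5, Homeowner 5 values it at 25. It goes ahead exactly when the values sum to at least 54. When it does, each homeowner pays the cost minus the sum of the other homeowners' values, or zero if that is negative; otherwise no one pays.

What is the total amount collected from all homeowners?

Total value 68 ≥ cost 54, so it is built.
Homeowner 1: others sum to 58; max(0, 54 - 58) = 0.
Homeowner 2: others sum to 47; max(0, 54 - 47) = 7.
Homeowner 3: others sum to 61; max(0, 54 - 61) = 0.
Homeowner 4: others sum to 63; max(0, 54 - 63) = 0.
Homeowner 5: others sum to 43; max(0, 54 - 43) = 11.
Total collected = 0 + 7 + 0 + 0 + 11 = 18.

18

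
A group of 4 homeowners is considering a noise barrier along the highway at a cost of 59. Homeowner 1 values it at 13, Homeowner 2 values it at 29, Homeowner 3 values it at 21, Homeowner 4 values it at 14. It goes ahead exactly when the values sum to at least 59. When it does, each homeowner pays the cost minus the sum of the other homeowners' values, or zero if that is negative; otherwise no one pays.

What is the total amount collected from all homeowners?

14

Total value 77 ≥ cost 59, so it is built.
Homeowner 1: others sum to 64; max(0, 59 - 64) = 0.
Homeowner 2: others sum to 48; max(0, 59 - 48) = 11.
Homeowner 3: others sum to 56; max(0, 59 - 56) = 3.
Homeowner 4: others sum to 63; max(0, 59 - 63) = 0.
Total collected = 0 + 11 + 3 + 0 = 14.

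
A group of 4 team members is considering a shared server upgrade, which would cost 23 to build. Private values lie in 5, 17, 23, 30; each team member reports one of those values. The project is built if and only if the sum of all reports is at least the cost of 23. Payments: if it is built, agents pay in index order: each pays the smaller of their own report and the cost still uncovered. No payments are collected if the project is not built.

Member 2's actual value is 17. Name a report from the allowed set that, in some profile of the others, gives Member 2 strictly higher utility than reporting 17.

5

Suppose Member 1 reports 5, Member 3 reports 5 and Member 4 reports 17.
Report 17: project built, pays 17, utility 17 - 17 = 0.
Report 5: project built, pays 5, utility 17 - 5 = 12.
So reporting 5 beats truth here (12 > 0).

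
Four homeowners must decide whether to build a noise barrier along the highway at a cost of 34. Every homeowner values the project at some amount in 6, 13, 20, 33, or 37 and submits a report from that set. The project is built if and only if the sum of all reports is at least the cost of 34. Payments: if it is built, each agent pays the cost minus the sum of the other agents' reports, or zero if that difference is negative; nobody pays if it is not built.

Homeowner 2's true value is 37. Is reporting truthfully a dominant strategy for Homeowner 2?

Yes

Check each profile of the others' reports and compare truth against every alternative report.
Others report (6, 6, 33): truth gives 37, best alternative gives 37.
Others report (6, 6, 37): truth gives 37, best alternative gives 37.
Others report (6, 13, 20): truth gives 37, best alternative gives 37.
Others report (6, 13, 33): truth gives 37, best alternative gives 37.
Others report (6, 13, 37): truth gives 37, best alternative gives 37.
Others report (6, 20, 13): truth gives 37, best alternative gives 37.
(Remaining 119 profiles checked similarly; truth is weakly best in each.)
In every case the truthful report is at least as good as any alternative, so it is a dominant strategy.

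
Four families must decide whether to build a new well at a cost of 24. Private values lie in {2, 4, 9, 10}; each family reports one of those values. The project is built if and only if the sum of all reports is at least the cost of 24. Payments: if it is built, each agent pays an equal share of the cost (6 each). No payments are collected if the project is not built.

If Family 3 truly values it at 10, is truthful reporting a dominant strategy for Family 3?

Yes

Check each profile of the others' reports and compare truth against every alternative report.
Others report (2, 2, 10): truth gives 4, best alternative gives 0.
Others report (2, 10, 2): truth gives 4, best alternative gives 0.
Others report (10, 2, 2): truth gives 4, best alternative gives 0.
Others report (2, 4, 9): truth gives 4, best alternative gives 4.
Others report (2, 4, 10): truth gives 4, best alternative gives 4.
Others report (2, 9, 4): truth gives 4, best alternative gives 4.
(Remaining 58 profiles checked similarly; truth is weakly best in each.)
In every case the truthful report is at least as good as any alternative, so it is a dominant strategy.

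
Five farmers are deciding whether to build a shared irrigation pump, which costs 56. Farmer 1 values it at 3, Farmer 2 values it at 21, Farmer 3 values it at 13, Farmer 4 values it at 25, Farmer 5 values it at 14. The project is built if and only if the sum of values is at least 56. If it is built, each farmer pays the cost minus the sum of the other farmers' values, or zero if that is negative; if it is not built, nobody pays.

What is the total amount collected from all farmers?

Total value 76 ≥ cost 56, so it is built.
Farmer 1: others sum to 73; max(0, 56 - 73) = 0.
Farmer 2: others sum to 55; max(0, 56 - 55) = 1.
Farmer 3: others sum to 63; max(0, 56 - 63) = 0.
Farmer 4: others sum to 51; max(0, 56 - 51) = 5.
Farmer 5: others sum to 62; max(0, 56 - 62) = 0.
Total collected = 0 + 1 + 0 + 5 + 0 = 6.

6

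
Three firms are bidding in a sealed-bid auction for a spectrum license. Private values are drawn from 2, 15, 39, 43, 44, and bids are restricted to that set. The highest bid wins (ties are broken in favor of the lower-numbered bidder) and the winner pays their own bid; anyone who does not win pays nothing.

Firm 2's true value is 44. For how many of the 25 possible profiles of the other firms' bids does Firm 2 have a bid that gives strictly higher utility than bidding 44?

12

Others bid (2, 2): truth gives 0; bid 15 gives 29 > 0. Violating.
Others bid (2, 15): truth gives 0; bid 15 gives 29 > 0. Violating.
Others bid (2, 39): truth gives 0; bid 39 gives 5 > 0. Violating.
Others bid (2, 43): truth gives 0; bid 43 gives 1 > 0. Violating.
Others bid (2, 44): truth gives 0; no alternative beats it.
Others bid (15, 44): truth gives 0; no alternative beats it.
(Checking all 25 profiles: 12 have a profitable deviation, 13 do not.)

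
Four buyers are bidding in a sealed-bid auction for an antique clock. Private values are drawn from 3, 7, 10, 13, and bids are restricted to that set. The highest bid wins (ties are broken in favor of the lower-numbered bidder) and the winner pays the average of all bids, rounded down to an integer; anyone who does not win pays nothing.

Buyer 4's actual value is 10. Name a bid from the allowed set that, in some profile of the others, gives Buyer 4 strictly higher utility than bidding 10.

13

Suppose Buyer 1 bids 3, Buyer 2 bids 3 and Buyer 3 bids 10.
Bid 10: loses, pays 0, utility 0.
Bid 13: wins, pays 7, utility 10 - 7 = 3.
So bidding 13 beats truth here (3 > 0).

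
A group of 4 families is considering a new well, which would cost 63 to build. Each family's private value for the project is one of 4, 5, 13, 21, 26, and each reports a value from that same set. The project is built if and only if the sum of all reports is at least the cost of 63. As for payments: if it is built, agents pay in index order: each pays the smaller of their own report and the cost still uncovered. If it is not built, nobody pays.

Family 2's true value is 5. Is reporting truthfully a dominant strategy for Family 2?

No

Consider the case where Family 1 reports 13, Family 3 reports 21 and Family 4 reports 26.
Truthful report 5: project built, pays 5, utility 5 - 5 = 0.
Report 4 instead: project built, pays 4, utility 5 - 4 = 1.
Since 1 > 0, reporting 4 is strictly better here, so truthful reporting is not dominant.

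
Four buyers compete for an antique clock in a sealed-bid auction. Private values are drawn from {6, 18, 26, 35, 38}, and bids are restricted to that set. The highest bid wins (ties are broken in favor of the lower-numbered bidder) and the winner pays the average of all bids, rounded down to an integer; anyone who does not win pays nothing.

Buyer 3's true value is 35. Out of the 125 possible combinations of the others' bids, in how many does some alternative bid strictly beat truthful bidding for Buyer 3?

54

Others bid (6, 6, 6): truth gives 22; bid 18 gives 26 > 22. Violating.
Others bid (6, 6, 18): truth gives 19; bid 18 gives 23 > 19. Violating.
Others bid (6, 6, 26): truth gives 17; bid 26 gives 19 > 17. Violating.
Others bid (6, 6, 38): truth gives 0; bid 38 gives 13 > 0. Violating.
Others bid (6, 6, 35): truth gives 15; no alternative beats it.
Others bid (6, 18, 35): truth gives 12; no alternative beats it.
(Checking all 125 profiles: 54 have a profitable deviation, 71 do not.)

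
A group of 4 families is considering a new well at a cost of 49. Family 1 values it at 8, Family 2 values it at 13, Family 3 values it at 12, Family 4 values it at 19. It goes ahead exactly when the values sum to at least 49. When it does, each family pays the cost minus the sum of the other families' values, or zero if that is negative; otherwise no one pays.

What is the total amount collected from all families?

40

Total value 52 ≥ cost 49, so it is built.
Family 1: others sum to 44; max(0, 49 - 44) = 5.
Family 2: others sum to 39; max(0, 49 - 39) = 10.
Family 3: others sum to 40; max(0, 49 - 40) = 9.
Family 4: others sum to 33; max(0, 49 - 33) = 16.
Total collected = 5 + 10 + 9 + 16 = 40.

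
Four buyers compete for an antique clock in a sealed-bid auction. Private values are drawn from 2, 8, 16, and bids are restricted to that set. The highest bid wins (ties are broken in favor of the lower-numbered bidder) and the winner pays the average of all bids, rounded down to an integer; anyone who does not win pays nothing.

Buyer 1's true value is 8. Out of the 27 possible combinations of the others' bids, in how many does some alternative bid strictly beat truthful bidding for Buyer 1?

Others bid (2, 2, 2): truth gives 5; bid 2 gives 6 > 5. Violating.
Others bid (2, 2, 8): truth gives 3; no alternative beats it.
Others bid (2, 2, 16): truth gives 0; no alternative beats it.
(Checking all 27 profiles: 1 has a profitable deviation, 26 do not.)

1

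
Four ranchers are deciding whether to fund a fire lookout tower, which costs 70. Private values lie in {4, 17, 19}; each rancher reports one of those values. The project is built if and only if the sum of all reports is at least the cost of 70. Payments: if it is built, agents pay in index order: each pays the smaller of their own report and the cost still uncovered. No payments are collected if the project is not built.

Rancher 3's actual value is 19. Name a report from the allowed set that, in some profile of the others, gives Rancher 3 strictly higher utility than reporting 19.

Suppose Rancher 1 reports 17, Rancher 2 reports 17 and Rancher 4 reports 19.
Report 19: project built, pays 19, utility 19 - 19 = 0.
Report 17: project built, pays 17, utility 19 - 17 = 2.
So reporting 17 beats truth here (2 > 0).

17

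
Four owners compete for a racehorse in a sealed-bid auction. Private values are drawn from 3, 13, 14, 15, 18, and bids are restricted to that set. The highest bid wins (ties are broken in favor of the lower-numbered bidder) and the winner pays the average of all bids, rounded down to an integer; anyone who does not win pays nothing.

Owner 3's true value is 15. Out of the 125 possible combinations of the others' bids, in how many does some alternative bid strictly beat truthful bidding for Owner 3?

26

Others bid (3, 3, 3): truth gives 9; bid 13 gives 10 > 9. Violating.
Others bid (3, 3, 18): truth gives 0; bid 18 gives 5 > 0. Violating.
Others bid (3, 13, 13): truth gives 4; bid 14 gives 5 > 4. Violating.
Others bid (3, 13, 18): truth gives 0; bid 18 gives 2 > 0. Violating.
Others bid (3, 3, 13): truth gives 7; no alternative beats it.
Others bid (3, 3, 14): truth gives 7; no alternative beats it.
(Checking all 125 profiles: 26 have a profitable deviation, 99 do not.)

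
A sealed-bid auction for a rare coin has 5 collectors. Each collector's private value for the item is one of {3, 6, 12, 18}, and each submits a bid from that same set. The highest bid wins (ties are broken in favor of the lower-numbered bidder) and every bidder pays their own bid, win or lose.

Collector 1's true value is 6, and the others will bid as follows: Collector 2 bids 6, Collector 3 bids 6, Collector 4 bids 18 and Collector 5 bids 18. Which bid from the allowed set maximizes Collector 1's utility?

Bid 3: loses but pays 3, utility -3.
Bid 6: loses but pays 6, utility -6.
Bid 12: loses but pays 12, utility -12.
Bid 18: wins, pays 18, utility 6 - 18 = -12.
The best choice is 3 with utility -3.

3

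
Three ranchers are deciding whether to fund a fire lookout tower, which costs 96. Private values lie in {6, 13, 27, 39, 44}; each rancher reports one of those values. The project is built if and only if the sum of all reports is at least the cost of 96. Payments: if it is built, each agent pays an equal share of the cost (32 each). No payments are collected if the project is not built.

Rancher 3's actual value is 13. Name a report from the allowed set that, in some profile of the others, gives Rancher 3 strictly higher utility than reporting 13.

6

Suppose Rancher 1 reports 39 and Rancher 2 reports 44.
Report 13: project built, pays 32, utility 13 - 32 = -19.
Report 6: project not built, utility 0.
So reporting 6 beats truth here (0 > -19).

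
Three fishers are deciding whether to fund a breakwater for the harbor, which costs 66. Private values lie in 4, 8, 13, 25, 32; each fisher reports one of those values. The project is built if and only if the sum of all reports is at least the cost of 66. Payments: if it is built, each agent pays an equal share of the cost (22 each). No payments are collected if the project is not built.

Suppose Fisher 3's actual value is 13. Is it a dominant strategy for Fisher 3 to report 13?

No

Consider the case where Fisher 1 reports 25 and Fisher 2 reports 32.
Truthful report 13: project built, pays 22, utility 13 - 22 = -9.
Report 4 instead: project not built, utility 0.
Since 0 > -9, reporting 4 is strictly better here, so truthful reporting is not dominant.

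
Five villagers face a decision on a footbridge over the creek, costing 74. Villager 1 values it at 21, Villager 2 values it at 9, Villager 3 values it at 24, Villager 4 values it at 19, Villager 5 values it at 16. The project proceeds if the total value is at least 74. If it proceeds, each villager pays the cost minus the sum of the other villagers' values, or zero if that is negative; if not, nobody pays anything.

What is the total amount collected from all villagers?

Total value 89 ≥ cost 74, so it is built.
Villager 1: others sum to 68; max(0, 74 - 68) = 6.
Villager 2: others sum to 80; max(0, 74 - 80) = 0.
Villager 3: others sum to 65; max(0, 74 - 65) = 9.
Villager 4: others sum to 70; max(0, 74 - 70) = 4.
Villager 5: others sum to 73; max(0, 74 - 73) = 1.
Total collected = 6 + 0 + 9 + 4 + 1 = 20.

20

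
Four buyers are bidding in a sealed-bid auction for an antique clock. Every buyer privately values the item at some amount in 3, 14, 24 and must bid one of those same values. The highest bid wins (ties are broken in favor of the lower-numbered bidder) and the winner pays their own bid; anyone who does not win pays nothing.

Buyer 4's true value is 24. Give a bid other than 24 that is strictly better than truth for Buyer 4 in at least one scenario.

Suppose Buyer 1 bids 3, Buyer 2 bids 3 and Buyer 3 bids 3.
Bid 24: wins, pays 24, utility 24 - 24 = 0.
Bid 14: wins, pays 14, utility 24 - 14 = 10.
So bidding 14 beats truth here (10 > 0).

14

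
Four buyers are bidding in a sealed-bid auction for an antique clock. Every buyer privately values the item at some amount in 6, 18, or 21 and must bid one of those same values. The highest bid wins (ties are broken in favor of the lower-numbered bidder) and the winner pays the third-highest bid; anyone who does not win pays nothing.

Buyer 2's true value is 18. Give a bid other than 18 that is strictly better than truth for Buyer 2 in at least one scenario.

Suppose Buyer 1 bids 6, Buyer 3 bids 6 and Buyer 4 bids 21.
Bid 18: loses, pays 0, utility 0.
Bid 21: wins, pays 6, utility 18 - 6 = 12.
So bidding 21 beats truth here (12 > 0).

21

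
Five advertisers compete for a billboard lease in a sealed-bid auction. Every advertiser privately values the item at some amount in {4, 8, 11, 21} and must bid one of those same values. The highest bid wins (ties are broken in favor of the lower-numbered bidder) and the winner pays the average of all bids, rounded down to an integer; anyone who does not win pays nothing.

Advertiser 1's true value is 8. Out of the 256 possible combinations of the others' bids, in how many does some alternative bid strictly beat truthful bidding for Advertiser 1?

16

Others bid (4, 4, 4, 11): truth gives 0; bid 11 gives 2 > 0. Violating.
Others bid (4, 4, 8, 11): truth gives 0; bid 11 gives 1 > 0. Violating.
Others bid (4, 4, 11, 4): truth gives 0; bid 11 gives 2 > 0. Violating.
Others bid (4, 4, 11, 8): truth gives 0; bid 11 gives 1 > 0. Violating.
Others bid (4, 4, 4, 4): truth gives 4; no alternative beats it.
Others bid (4, 4, 4, 8): truth gives 3; no alternative beats it.
(Checking all 256 profiles: 16 have a profitable deviation, 240 do not.)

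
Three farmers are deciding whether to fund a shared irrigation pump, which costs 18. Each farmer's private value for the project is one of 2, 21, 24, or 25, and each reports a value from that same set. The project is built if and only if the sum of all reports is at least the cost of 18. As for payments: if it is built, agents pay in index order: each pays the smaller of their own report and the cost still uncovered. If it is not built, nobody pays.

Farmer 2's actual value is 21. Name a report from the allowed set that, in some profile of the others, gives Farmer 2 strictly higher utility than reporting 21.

Suppose Farmer 1 reports 2 and Farmer 3 reports 21.
Report 21: project built, pays 16, utility 21 - 16 = 5.
Report 2: project built, pays 2, utility 21 - 2 = 19.
So reporting 2 beats truth here (19 > 5).

2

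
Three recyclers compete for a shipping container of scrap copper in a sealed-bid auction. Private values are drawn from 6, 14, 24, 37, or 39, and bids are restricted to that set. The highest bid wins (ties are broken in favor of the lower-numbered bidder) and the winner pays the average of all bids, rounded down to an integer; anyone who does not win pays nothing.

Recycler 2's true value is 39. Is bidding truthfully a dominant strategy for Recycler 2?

No

Consider the case where Recycler 1 bids 6 and Recycler 3 bids 6.
Truthful bid 39: wins, pays 17, utility 39 - 17 = 22.
Bid 14 instead: wins, pays 8, utility 39 - 8 = 31.
Since 31 > 22, bidding 14 is strictly better here, so truthful bidding is not dominant.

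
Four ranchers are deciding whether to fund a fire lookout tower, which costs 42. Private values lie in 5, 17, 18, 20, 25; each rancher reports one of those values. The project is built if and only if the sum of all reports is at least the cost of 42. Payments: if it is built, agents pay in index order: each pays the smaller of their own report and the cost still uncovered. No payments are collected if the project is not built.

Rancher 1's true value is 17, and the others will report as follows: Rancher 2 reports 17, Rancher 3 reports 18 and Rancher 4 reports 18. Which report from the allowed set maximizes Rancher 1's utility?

5

Report 5: project built, pays 5, utility 17 - 5 = 12.
Report 17: project built, pays 17, utility 17 - 17 = 0.
Report 18: project built, pays 18, utility 17 - 18 = -1.
Report 20: project built, pays 20, utility 17 - 20 = -3.
Report 25: project built, pays 25, utility 17 - 25 = -8.
The best choice is 5 with utility 12.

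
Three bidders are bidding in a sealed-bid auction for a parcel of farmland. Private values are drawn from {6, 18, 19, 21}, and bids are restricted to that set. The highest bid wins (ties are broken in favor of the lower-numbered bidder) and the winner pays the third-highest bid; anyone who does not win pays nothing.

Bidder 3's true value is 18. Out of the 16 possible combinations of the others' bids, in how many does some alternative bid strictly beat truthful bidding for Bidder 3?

4

Others bid (6, 18): truth gives 0; bid 19 gives 12 > 0. Violating.
Others bid (6, 19): truth gives 0; bid 21 gives 12 > 0. Violating.
Others bid (18, 6): truth gives 0; bid 19 gives 12 > 0. Violating.
Others bid (19, 6): truth gives 0; bid 21 gives 12 > 0. Violating.
Others bid (6, 6): truth gives 12; no alternative beats it.
Others bid (6, 21): truth gives 0; no alternative beats it.
(Checking all 16 profiles: 4 have a profitable deviation, 12 do not.)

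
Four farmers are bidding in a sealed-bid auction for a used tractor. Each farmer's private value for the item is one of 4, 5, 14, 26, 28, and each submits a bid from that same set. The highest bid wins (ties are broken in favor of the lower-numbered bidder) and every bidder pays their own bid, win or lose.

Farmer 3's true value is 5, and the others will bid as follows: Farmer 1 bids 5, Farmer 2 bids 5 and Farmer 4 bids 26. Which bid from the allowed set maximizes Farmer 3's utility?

4

Bid 4: loses but pays 4, utility -4.
Bid 5: loses but pays 5, utility -5.
Bid 14: loses but pays 14, utility -14.
Bid 26: wins, pays 26, utility 5 - 26 = -21.
Bid 28: wins, pays 28, utility 5 - 28 = -23.
The best choice is 4 with utility -4.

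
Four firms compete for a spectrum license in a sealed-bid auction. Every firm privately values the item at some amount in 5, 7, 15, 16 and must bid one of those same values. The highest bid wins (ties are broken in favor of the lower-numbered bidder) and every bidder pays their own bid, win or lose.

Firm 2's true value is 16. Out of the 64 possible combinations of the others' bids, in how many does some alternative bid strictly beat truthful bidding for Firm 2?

34

Others bid (5, 5, 5): truth gives 0; bid 7 gives 9 > 0. Violating.
Others bid (5, 5, 7): truth gives 0; bid 7 gives 9 > 0. Violating.
Others bid (5, 5, 15): truth gives 0; bid 15 gives 1 > 0. Violating.
Others bid (5, 7, 5): truth gives 0; bid 7 gives 9 > 0. Violating.
Others bid (5, 5, 16): truth gives 0; no alternative beats it.
Others bid (5, 7, 16): truth gives 0; no alternative beats it.
(Checking all 64 profiles: 34 have a profitable deviation, 30 do not.)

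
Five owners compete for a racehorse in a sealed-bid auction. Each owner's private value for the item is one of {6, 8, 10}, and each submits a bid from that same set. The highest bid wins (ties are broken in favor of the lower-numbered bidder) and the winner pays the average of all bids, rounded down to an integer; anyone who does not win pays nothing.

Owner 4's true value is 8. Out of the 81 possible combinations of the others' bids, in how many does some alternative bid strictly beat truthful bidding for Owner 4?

10

Others bid (6, 6, 6, 10): truth gives 0; bid 10 gives 1 > 0. Violating.
Others bid (6, 6, 8, 6): truth gives 0; bid 10 gives 1 > 0. Violating.
Others bid (6, 6, 8, 8): truth gives 0; bid 10 gives 1 > 0. Violating.
Others bid (6, 8, 6, 6): truth gives 0; bid 10 gives 1 > 0. Violating.
Others bid (6, 6, 6, 6): truth gives 2; no alternative beats it.
Others bid (6, 6, 6, 8): truth gives 2; no alternative beats it.
(Checking all 81 profiles: 10 have a profitable deviation, 71 do not.)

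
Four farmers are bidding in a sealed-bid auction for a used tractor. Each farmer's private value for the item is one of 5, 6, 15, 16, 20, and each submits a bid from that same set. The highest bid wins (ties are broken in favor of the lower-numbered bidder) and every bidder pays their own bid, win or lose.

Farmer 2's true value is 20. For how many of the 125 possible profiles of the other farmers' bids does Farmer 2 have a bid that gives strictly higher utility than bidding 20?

Others bid (5, 5, 5): truth gives 0; bid 6 gives 14 > 0. Violating.
Others bid (5, 5, 6): truth gives 0; bid 6 gives 14 > 0. Violating.
Others bid (5, 5, 15): truth gives 0; bid 15 gives 5 > 0. Violating.
Others bid (5, 5, 16): truth gives 0; bid 16 gives 4 > 0. Violating.
Others bid (5, 5, 20): truth gives 0; no alternative beats it.
Others bid (5, 6, 20): truth gives 0; no alternative beats it.
(Checking all 125 profiles: 73 have a profitable deviation, 52 do not.)

73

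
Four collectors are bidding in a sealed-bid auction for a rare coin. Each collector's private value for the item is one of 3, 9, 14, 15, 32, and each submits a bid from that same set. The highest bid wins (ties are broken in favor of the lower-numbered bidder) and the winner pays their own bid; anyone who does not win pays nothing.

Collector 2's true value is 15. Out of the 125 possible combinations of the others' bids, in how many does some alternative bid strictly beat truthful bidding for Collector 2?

Others bid (3, 3, 3): truth gives 0; bid 9 gives 6 > 0. Violating.
Others bid (3, 3, 9): truth gives 0; bid 9 gives 6 > 0. Violating.
Others bid (3, 3, 14): truth gives 0; bid 14 gives 1 > 0. Violating.
Others bid (3, 9, 3): truth gives 0; bid 9 gives 6 > 0. Violating.
Others bid (3, 3, 15): truth gives 0; no alternative beats it.
Others bid (3, 3, 32): truth gives 0; no alternative beats it.
(Checking all 125 profiles: 18 have a profitable deviation, 107 do not.)

18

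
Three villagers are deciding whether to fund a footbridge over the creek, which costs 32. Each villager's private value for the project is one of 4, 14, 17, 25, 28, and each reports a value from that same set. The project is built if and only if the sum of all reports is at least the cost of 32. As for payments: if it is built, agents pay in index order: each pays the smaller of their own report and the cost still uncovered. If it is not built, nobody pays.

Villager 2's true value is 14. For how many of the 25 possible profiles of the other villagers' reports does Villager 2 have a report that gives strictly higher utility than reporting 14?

15

Others report (4, 25): truth gives 0; report 4 gives 10 > 0. Violating.
Others report (4, 28): truth gives 0; report 4 gives 10 > 0. Violating.
Others report (14, 14): truth gives 0; report 4 gives 10 > 0. Violating.
Others report (14, 17): truth gives 0; report 4 gives 10 > 0. Violating.
Others report (4, 4): truth gives 0; no alternative beats it.
Others report (4, 14): truth gives 0; no alternative beats it.
(Checking all 25 profiles: 15 have a profitable deviation, 10 do not.)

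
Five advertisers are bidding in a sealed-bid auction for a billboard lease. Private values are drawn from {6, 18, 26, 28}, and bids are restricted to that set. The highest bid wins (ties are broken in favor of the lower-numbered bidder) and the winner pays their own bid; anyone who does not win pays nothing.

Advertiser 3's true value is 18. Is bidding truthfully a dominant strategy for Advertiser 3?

Yes

Check each profile of the others' bids and compare truth against every alternative bid.
Others bid (6, 6, 6, 6): truth gives 0, best alternative gives 0.
Others bid (6, 6, 6, 18): truth gives 0, best alternative gives 0.
Others bid (6, 6, 6, 26): truth gives 0, best alternative gives 0.
Others bid (6, 6, 6, 28): truth gives 0, best alternative gives 0.
Others bid (6, 6, 18, 6): truth gives 0, best alternative gives 0.
Others bid (6, 6, 18, 18): truth gives 0, best alternative gives 0.
(Remaining 250 profiles checked similarly; truth is weakly best in each.)
In every case the truthful bid is at least as good as any alternative, so it is a dominant strategy.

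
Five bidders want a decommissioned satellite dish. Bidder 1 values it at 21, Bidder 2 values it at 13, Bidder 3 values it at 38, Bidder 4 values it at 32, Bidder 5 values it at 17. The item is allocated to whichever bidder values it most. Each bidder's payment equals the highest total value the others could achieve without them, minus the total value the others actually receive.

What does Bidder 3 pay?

32

Bidder 3 has the highest value and receives the item.
Without Bidder 3, the item would go to the next-highest value, 32, so the others could achieve 32.
With Bidder 3 present and winning, the others receive nothing, so their total is 0.
Payment = 32 - 0 = 32.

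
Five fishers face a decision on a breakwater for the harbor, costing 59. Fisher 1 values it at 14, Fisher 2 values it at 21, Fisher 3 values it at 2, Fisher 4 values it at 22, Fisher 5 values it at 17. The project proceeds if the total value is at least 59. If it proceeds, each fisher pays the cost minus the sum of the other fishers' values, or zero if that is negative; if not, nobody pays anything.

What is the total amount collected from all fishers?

Total value 76 ≥ cost 59, so it is built.
Fisher 1: others sum to 62; max(0, 59 - 62) = 0.
Fisher 2: others sum to 55; max(0, 59 - 55) = 4.
Fisher 3: others sum to 74; max(0, 59 - 74) = 0.
Fisher 4: others sum to 54; max(0, 59 - 54) = 5.
Fisher 5: others sum to 59; max(0, 59 - 59) = 0.
Total collected = 0 + 4 + 0 + 5 + 0 = 9.

9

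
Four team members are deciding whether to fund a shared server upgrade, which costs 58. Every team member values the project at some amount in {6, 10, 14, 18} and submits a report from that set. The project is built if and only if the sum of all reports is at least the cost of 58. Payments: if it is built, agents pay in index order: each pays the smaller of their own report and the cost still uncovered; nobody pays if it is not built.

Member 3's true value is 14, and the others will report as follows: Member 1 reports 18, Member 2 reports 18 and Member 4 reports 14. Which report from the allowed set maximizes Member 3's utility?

10

Report 6: project not built, utility 0.
Report 10: project built, pays 10, utility 14 - 10 = 4.
Report 14: project built, pays 14, utility 14 - 14 = 0.
Report 18: project built, pays 18, utility 14 - 18 = -4.
The best choice is 10 with utility 4.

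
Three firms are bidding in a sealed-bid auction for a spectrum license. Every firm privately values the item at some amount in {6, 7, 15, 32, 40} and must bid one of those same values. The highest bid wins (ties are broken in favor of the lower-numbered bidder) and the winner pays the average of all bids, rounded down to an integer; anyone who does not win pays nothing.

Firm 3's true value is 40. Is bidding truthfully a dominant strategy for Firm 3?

No

Consider the case where Firm 1 bids 6 and Firm 2 bids 6.
Truthful bid 40: wins, pays 17, utility 40 - 17 = 23.
Bid 7 instead: wins, pays 6, utility 40 - 6 = 34.
Since 34 > 23, bidding 7 is strictly better here, so truthful bidding is not dominant.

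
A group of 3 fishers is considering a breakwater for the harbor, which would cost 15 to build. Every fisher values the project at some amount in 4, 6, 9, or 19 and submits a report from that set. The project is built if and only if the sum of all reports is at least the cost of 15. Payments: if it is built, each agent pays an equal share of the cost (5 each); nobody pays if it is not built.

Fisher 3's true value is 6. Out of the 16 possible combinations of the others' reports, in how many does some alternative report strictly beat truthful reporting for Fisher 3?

1

Others report (4, 4): truth gives 0; report 9 gives 1 > 0. Violating.
Others report (4, 6): truth gives 1; no alternative beats it.
Others report (4, 9): truth gives 1; no alternative beats it.
(Checking all 16 profiles: 1 has a profitable deviation, 15 do not.)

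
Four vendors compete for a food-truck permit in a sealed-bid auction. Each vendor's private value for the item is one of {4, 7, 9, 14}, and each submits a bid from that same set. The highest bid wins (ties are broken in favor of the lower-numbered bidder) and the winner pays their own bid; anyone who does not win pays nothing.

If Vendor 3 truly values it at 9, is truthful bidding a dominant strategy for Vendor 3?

Consider the case where Vendor 1 bids 4, Vendor 2 bids 4 and Vendor 4 bids 4.
Truthful bid 9: wins, pays 9, utility 9 - 9 = 0.
Bid 7 instead: wins, pays 7, utility 9 - 7 = 2.
Since 2 > 0, bidding 7 is strictly better here, so truthful bidding is not dominant.

No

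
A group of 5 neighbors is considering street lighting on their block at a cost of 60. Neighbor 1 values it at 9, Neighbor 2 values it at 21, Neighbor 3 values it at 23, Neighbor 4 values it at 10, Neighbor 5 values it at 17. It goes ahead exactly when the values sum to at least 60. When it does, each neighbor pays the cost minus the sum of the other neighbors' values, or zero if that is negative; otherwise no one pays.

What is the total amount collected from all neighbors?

4

Total value 80 ≥ cost 60, so it is built.
Neighbor 1: others sum to 71; max(0, 60 - 71) = 0.
Neighbor 2: others sum to 59; max(0, 60 - 59) = 1.
Neighbor 3: others sum to 57; max(0, 60 - 57) = 3.
Neighbor 4: others sum to 70; max(0, 60 - 70) = 0.
Neighbor 5: others sum to 63; max(0, 60 - 63) = 0.
Total collected = 0 + 1 + 3 + 0 + 0 = 4.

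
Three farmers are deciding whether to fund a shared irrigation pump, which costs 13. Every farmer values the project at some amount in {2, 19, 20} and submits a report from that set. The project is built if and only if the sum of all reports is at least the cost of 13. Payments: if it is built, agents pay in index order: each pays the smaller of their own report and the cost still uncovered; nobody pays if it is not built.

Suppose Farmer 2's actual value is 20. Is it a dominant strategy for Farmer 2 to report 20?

Consider the case where Farmer 1 reports 2 and Farmer 3 reports 19.
Truthful report 20: project built, pays 11, utility 20 - 11 = 9.
Report 2 instead: project built, pays 2, utility 20 - 2 = 18.
Since 18 > 9, reporting 2 is strictly better here, so truthful reporting is not dominant.

No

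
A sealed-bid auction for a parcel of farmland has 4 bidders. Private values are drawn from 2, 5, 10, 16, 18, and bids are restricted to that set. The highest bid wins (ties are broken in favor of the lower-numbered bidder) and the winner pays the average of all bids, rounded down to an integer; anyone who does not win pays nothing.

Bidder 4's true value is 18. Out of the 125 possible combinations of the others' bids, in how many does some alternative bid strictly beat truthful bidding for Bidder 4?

Others bid (2, 2, 2): truth gives 12; bid 5 gives 16 > 12. Violating.
Others bid (2, 2, 5): truth gives 12; bid 10 gives 14 > 12. Violating.
Others bid (2, 2, 10): truth gives 10; bid 16 gives 11 > 10. Violating.
Others bid (2, 5, 2): truth gives 12; bid 10 gives 14 > 12. Violating.
Others bid (2, 2, 16): truth gives 9; no alternative beats it.
Others bid (2, 2, 18): truth gives 0; no alternative beats it.
(Checking all 125 profiles: 15 have a profitable deviation, 110 do not.)

15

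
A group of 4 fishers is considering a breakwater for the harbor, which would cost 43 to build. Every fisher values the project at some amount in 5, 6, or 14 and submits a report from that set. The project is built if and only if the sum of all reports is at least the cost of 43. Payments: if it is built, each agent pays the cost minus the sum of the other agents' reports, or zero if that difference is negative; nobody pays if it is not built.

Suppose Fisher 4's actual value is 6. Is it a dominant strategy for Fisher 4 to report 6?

Check each profile of the others' reports and compare truth against every alternative report.
Others report (14, 14, 14): truth gives 5, best alternative gives 5.
Others report (5, 5, 5): truth gives 0, best alternative gives 0.
Others report (5, 5, 6): truth gives 0, best alternative gives 0.
Others report (5, 5, 14): truth gives 0, best alternative gives 0.
Others report (5, 6, 5): truth gives 0, best alternative gives 0.
Others report (5, 6, 6): truth gives 0, best alternative gives 0.
(Remaining 21 profiles checked similarly; truth is weakly best in each.)
In every case the truthful report is at least as good as any alternative, so it is a dominant strategy.

Yes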